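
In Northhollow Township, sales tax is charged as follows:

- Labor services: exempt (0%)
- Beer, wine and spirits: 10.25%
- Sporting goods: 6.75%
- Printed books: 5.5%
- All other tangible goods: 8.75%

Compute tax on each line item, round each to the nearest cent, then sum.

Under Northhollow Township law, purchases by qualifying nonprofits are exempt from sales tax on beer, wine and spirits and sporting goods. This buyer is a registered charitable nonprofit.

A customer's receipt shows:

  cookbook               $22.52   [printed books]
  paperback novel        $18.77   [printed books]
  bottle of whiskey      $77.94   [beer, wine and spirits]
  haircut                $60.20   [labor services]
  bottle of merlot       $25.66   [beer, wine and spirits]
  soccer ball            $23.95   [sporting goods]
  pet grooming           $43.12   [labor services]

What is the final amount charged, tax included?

$274.43

Cookbook $22.52: printed books → 5.5% → $1.24
Paperback novel $18.77: printed books → 5.5% → $1.03
Bottle of whiskey $77.94: beer, wine and spirits, buyer-exempt → 0% → $0.00
Haircut $60.20: labor services → 0% → $0.00
Bottle of merlot $25.66: beer, wine and spirits, buyer-exempt → 0% → $0.00
Soccer ball $23.95: sporting goods, buyer-exempt → 0% → $0.00
Pet grooming $43.12: labor services → 0% → $0.00
Subtotal = $272.16; tax = $2.27; total due = $274.43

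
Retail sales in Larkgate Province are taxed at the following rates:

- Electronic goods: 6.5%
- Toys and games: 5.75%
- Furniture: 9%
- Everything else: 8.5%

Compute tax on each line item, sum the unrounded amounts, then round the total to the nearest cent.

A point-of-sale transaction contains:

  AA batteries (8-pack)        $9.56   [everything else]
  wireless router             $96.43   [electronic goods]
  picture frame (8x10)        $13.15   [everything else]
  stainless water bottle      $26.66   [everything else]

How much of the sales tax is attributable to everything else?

AA batteries (8-pack) $9.56: everything else → 8.5% → $0.8126
Picture frame (8x10) $13.15: everything else → 8.5% → $1.11775
Stainless water bottle $26.66: everything else → 8.5% → $2.2661
Tax on everything else: unrounded sum = $4.19645 → $4.20

$4.20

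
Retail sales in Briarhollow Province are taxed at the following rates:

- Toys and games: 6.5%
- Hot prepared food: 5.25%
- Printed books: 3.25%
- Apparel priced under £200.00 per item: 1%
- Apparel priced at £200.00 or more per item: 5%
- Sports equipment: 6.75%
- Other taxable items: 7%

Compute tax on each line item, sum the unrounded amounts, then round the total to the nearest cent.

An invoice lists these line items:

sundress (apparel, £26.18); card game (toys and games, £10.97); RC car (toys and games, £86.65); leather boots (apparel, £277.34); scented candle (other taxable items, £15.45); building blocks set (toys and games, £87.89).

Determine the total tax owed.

Sundress £26.18: apparel, under £200.00 → 1% → £0.2618
Card game £10.97: toys and games → 6.5% → £0.71305
RC car £86.65: toys and games → 6.5% → £5.63225
Leather boots £277.34: apparel, £200.00 or more → 5% → £13.867
Scented candle £15.45: other taxable items → 7% → £1.0815
Building blocks set £87.89: toys and games → 6.5% → £5.71285
Unrounded tax sum = £27.26845 → £27.27

£27.27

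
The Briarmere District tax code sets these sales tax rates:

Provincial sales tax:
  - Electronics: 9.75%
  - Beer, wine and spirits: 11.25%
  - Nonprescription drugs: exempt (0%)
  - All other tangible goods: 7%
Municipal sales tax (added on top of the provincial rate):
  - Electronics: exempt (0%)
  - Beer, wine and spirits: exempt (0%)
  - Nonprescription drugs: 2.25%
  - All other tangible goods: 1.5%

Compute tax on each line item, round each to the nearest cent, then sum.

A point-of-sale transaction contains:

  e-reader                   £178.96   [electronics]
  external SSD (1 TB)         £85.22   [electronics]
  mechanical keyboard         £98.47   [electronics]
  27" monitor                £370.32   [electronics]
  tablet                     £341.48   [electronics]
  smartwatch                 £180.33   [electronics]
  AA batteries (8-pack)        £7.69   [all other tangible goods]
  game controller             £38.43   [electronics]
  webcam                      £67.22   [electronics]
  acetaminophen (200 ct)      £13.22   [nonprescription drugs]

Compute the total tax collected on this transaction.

E-reader £178.96: electronics → 9.75% + 0% municipal = 9.75% → £17.45
External SSD (1 TB) £85.22: electronics → 9.75% + 0% municipal = 9.75% → £8.31
Mechanical keyboard £98.47: electronics → 9.75% + 0% municipal = 9.75% → £9.60
27" monitor £370.32: electronics → 9.75% + 0% municipal = 9.75% → £36.11
Tablet £341.48: electronics → 9.75% + 0% municipal = 9.75% → £33.29
Smartwatch £180.33: electronics → 9.75% + 0% municipal = 9.75% → £17.58
AA batteries (8-pack) £7.69: all other tangible goods → 7% + 1.5% municipal = 8.5% → £0.65
Game controller £38.43: electronics → 9.75% + 0% municipal = 9.75% → £3.75
Webcam £67.22: electronics → 9.75% + 0% municipal = 9.75% → £6.55
Acetaminophen (200 ct) £13.22: nonprescription drugs → 0% + 2.25% municipal = 2.25% → £0.30
Total tax = £17.45 + £8.31 + £9.60 + £36.11 + £33.29 + £17.58 + £0.65 + £3.75 + £6.55 + £0.30 = £133.59

£133.59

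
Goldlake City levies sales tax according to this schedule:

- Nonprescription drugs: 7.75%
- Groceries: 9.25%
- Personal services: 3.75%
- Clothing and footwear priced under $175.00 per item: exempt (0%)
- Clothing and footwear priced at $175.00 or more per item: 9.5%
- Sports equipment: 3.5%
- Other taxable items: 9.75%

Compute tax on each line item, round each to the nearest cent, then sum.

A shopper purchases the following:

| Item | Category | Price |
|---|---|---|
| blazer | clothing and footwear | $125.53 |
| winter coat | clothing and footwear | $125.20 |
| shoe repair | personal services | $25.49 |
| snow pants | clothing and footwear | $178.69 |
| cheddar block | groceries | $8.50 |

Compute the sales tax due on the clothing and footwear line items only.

Blazer $125.53: clothing and footwear, under $175.00 → 0% → $0.00
Winter coat $125.20: clothing and footwear, under $175.00 → 0% → $0.00
Snow pants $178.69: clothing and footwear, $175.00 or more → 9.5% → $16.98
Tax on clothing and footwear = $0.00 + $0.00 + $16.98 = $16.98

$16.98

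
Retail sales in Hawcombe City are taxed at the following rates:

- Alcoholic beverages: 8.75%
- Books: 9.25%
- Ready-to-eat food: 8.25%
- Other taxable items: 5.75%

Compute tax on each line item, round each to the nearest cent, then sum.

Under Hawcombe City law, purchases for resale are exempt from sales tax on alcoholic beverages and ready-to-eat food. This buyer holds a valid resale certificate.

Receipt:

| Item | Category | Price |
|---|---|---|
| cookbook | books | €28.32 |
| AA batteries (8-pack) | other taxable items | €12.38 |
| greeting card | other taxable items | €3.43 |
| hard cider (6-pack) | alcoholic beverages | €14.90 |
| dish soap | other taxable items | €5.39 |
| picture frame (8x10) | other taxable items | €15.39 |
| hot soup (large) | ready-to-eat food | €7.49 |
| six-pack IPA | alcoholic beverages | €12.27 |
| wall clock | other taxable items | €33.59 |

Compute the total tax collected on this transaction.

€6.65

Cookbook €28.32: books → 9.25% → €2.62
AA batteries (8-pack) €12.38: other taxable items → 5.75% → €0.71
Greeting card €3.43: other taxable items → 5.75% → €0.20
Hard cider (6-pack) €14.90: alcoholic beverages, buyer-exempt → 0% → €0.00
Dish soap €5.39: other taxable items → 5.75% → €0.31
Picture frame (8x10) €15.39: other taxable items → 5.75% → €0.88
Hot soup (large) €7.49: ready-to-eat food, buyer-exempt → 0% → €0.00
Six-pack IPA €12.27: alcoholic beverages, buyer-exempt → 0% → €0.00
Wall clock €33.59: other taxable items → 5.75% → €1.93
Total tax = €2.62 + €0.71 + €0.20 + €0.31 + €0.88 + €1.93 = €6.65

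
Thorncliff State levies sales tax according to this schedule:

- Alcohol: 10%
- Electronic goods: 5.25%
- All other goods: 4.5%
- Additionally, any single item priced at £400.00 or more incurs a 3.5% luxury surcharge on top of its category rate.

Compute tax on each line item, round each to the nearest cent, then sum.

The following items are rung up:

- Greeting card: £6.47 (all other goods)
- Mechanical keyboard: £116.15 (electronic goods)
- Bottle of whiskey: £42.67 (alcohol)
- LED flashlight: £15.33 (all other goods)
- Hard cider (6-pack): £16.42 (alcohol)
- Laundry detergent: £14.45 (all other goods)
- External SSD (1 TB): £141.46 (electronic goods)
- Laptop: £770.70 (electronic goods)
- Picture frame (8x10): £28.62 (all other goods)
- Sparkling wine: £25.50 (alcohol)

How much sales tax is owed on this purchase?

Greeting card £6.47: all other goods → 4.5% → £0.29
Mechanical keyboard £116.15: electronic goods → 5.25% → £6.10
Bottle of whiskey £42.67: alcohol → 10% → £4.27
LED flashlight £15.33: all other goods → 4.5% → £0.69
Hard cider (6-pack) £16.42: alcohol → 10% → £1.64
Laundry detergent £14.45: all other goods → 4.5% → £0.65
External SSD (1 TB) £141.46: electronic goods → 5.25% → £7.43
Laptop £770.70: electronic goods → 5.25% + 3.5% surcharge = 8.75% → £67.44
Picture frame (8x10) £28.62: all other goods → 4.5% → £1.29
Sparkling wine £25.50: alcohol → 10% → £2.55
Total tax = £0.29 + £6.10 + £4.27 + £0.69 + £1.64 + £0.65 + £7.43 + £67.44 + £1.29 + £2.55 = £92.35

£92.35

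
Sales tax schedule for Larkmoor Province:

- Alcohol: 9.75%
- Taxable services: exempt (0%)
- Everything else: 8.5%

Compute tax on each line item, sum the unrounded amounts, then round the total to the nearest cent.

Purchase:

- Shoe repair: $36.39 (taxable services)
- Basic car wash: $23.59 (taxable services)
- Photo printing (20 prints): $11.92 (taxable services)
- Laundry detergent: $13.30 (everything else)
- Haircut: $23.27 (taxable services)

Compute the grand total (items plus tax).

Shoe repair $36.39: taxable services → 0% → $0.00
Basic car wash $23.59: taxable services → 0% → $0.00
Photo printing (20 prints) $11.92: taxable services → 0% → $0.00
Laundry detergent $13.30: everything else → 8.5% → $1.1305
Haircut $23.27: taxable services → 0% → $0.00
Subtotal = $108.47; unrounded tax = $1.1305 → $1.13; total due = $109.60

$109.60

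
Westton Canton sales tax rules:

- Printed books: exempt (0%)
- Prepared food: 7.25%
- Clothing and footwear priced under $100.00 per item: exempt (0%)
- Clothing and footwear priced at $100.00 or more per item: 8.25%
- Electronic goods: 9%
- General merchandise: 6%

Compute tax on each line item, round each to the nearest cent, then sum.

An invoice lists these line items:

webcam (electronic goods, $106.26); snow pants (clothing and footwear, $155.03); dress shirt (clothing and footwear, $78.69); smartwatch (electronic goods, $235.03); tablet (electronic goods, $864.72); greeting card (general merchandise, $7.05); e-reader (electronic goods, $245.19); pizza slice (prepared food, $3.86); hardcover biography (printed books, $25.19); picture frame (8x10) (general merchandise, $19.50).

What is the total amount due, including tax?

Webcam $106.26: electronic goods → 9% → $9.56
Snow pants $155.03: clothing and footwear, $100.00 or more → 8.25% → $12.79
Dress shirt $78.69: clothing and footwear, under $100.00 → 0% → $0.00
Smartwatch $235.03: electronic goods → 9% → $21.15
Tablet $864.72: electronic goods → 9% → $77.82
Greeting card $7.05: general merchandise → 6% → $0.42
E-reader $245.19: electronic goods → 9% → $22.07
Pizza slice $3.86: prepared food → 7.25% → $0.28
Hardcover biography $25.19: printed books → 0% → $0.00
Picture frame (8x10) $19.50: general merchandise → 6% → $1.17
Subtotal = $1740.52; tax = $145.26; total due = $1885.78

$1885.78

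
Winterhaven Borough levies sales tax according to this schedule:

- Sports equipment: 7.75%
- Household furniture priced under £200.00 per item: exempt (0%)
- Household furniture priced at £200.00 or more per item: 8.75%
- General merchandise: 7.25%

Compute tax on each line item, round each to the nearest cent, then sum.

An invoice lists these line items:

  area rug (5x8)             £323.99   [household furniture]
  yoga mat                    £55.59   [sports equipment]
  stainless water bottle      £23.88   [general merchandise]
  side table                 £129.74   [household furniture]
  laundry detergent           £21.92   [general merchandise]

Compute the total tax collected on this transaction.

£35.98

Area rug (5x8) £323.99: household furniture, £200.00 or more → 8.75% → £28.35
Yoga mat £55.59: sports equipment → 7.75% → £4.31
Stainless water bottle £23.88: general merchandise → 7.25% → £1.73
Side table £129.74: household furniture, under £200.00 → 0% → £0.00
Laundry detergent £21.92: general merchandise → 7.25% → £1.59
Total tax = £28.35 + £4.31 + £1.73 + £1.59 = £35.98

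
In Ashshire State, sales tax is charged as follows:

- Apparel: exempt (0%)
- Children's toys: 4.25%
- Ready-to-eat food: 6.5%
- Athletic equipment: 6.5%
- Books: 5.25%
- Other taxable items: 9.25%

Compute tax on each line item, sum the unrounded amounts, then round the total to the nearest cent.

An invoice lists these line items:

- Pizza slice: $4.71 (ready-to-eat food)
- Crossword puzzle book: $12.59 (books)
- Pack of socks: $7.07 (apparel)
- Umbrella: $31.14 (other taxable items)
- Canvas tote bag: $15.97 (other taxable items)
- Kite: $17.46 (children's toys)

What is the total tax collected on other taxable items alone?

Umbrella $31.14: other taxable items → 9.25% → $2.88045
Canvas tote bag $15.97: other taxable items → 9.25% → $1.477225
Tax on other taxable items: unrounded sum = $4.357675 → $4.36

$4.36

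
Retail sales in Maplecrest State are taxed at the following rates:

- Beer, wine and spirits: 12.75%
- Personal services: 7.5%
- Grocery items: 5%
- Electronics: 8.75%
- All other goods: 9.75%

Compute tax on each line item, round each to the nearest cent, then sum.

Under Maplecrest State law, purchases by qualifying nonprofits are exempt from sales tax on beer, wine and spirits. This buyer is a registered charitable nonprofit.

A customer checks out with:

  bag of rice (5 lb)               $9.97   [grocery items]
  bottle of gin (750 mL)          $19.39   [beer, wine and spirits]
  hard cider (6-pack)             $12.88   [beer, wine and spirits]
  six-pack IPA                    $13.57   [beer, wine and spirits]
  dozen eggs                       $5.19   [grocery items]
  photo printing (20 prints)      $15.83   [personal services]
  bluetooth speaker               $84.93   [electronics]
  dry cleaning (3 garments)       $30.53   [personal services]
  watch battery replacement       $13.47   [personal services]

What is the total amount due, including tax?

Bag of rice (5 lb) $9.97: grocery items → 5% → $0.50
Bottle of gin (750 mL) $19.39: beer, wine and spirits, buyer-exempt → 0% → $0.00
Hard cider (6-pack) $12.88: beer, wine and spirits, buyer-exempt → 0% → $0.00
Six-pack IPA $13.57: beer, wine and spirits, buyer-exempt → 0% → $0.00
Dozen eggs $5.19: grocery items → 5% → $0.26
Photo printing (20 prints) $15.83: personal services → 7.5% → $1.19
Bluetooth speaker $84.93: electronics → 8.75% → $7.43
Dry cleaning (3 garments) $30.53: personal services → 7.5% → $2.29
Watch battery replacement $13.47: personal services → 7.5% → $1.01
Subtotal = $205.76; tax = $12.68; total due = $218.44

$218.44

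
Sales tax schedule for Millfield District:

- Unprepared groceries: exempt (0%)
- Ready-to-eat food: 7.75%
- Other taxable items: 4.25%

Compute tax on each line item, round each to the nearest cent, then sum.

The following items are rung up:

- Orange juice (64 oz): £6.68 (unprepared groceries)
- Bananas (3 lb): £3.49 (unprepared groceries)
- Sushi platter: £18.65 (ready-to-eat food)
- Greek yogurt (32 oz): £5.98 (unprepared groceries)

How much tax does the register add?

Orange juice (64 oz) £6.68: unprepared groceries → 0% → £0.00
Bananas (3 lb) £3.49: unprepared groceries → 0% → £0.00
Sushi platter £18.65: ready-to-eat food → 7.75% → £1.45
Greek yogurt (32 oz) £5.98: unprepared groceries → 0% → £0.00
Total tax = £1.45

£1.45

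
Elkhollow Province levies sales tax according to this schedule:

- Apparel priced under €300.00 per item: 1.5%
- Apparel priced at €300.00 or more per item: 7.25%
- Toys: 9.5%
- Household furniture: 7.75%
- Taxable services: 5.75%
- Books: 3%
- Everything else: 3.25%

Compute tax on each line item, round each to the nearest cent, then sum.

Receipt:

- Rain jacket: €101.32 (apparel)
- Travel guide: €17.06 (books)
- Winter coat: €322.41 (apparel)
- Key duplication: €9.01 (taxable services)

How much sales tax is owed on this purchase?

Rain jacket €101.32: apparel, under €300.00 → 1.5% → €1.52
Travel guide €17.06: books → 3% → €0.51
Winter coat €322.41: apparel, €300.00 or more → 7.25% → €23.37
Key duplication €9.01: taxable services → 5.75% → €0.52
Total tax = €1.52 + €0.51 + €23.37 + €0.52 = €25.92

€25.92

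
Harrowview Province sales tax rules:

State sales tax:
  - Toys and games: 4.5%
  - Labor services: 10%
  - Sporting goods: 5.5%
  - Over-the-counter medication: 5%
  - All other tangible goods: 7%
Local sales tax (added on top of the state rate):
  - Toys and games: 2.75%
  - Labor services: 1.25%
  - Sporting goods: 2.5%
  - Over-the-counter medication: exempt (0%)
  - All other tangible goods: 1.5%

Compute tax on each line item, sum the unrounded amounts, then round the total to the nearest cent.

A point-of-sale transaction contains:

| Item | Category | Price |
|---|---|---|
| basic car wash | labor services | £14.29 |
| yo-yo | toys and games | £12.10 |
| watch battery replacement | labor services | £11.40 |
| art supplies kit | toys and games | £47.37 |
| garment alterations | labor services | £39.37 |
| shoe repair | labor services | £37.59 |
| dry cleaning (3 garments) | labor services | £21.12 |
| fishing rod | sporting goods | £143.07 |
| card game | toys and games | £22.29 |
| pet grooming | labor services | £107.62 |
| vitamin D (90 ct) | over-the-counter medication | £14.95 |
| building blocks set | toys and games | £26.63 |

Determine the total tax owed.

Basic car wash £14.29: labor services → 10% + 1.25% local = 11.25% → £1.607625
Yo-yo £12.10: toys and games → 4.5% + 2.75% local = 7.25% → £0.87725
Watch battery replacement £11.40: labor services → 10% + 1.25% local = 11.25% → £1.2825
Art supplies kit £47.37: toys and games → 4.5% + 2.75% local = 7.25% → £3.434325
Garment alterations £39.37: labor services → 10% + 1.25% local = 11.25% → £4.429125
Shoe repair £37.59: labor services → 10% + 1.25% local = 11.25% → £4.228875
Dry cleaning (3 garments) £21.12: labor services → 10% + 1.25% local = 11.25% → £2.376
Fishing rod £143.07: sporting goods → 5.5% + 2.5% local = 8% → £11.4456
Card game £22.29: toys and games → 4.5% + 2.75% local = 7.25% → £1.616025
Pet grooming £107.62: labor services → 10% + 1.25% local = 11.25% → £12.10725
Vitamin D (90 ct) £14.95: over-the-counter medication → 5% + 0% local = 5% → £0.7475
Building blocks set £26.63: toys and games → 4.5% + 2.75% local = 7.25% → £1.930675
Unrounded tax sum = £46.08275 → £46.08

£46.08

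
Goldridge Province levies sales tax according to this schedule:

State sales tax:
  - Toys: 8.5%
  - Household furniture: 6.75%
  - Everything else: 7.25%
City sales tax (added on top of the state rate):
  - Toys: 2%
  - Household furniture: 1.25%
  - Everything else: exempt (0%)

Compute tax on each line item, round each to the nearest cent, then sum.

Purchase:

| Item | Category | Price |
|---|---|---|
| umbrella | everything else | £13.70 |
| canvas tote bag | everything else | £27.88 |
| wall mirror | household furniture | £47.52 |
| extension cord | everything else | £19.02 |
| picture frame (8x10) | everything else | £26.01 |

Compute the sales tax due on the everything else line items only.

Umbrella £13.70: everything else → 7.25% + 0% city = 7.25% → £0.99
Canvas tote bag £27.88: everything else → 7.25% + 0% city = 7.25% → £2.02
Extension cord £19.02: everything else → 7.25% + 0% city = 7.25% → £1.38
Picture frame (8x10) £26.01: everything else → 7.25% + 0% city = 7.25% → £1.89
Tax on everything else = £0.99 + £2.02 + £1.38 + £1.89 = £6.28

£6.28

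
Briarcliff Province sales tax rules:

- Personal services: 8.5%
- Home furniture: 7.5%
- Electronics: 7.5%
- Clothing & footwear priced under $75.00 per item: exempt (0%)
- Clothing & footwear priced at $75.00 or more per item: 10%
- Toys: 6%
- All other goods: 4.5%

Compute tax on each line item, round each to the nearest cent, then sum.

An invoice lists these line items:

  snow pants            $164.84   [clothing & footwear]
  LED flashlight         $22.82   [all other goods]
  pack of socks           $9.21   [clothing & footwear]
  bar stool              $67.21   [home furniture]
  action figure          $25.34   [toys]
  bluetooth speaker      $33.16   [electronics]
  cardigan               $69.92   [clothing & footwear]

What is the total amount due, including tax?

$419.06

Snow pants $164.84: clothing & footwear, $75.00 or more → 10% → $16.48
LED flashlight $22.82: all other goods → 4.5% → $1.03
Pack of socks $9.21: clothing & footwear, under $75.00 → 0% → $0.00
Bar stool $67.21: home furniture → 7.5% → $5.04
Action figure $25.34: toys → 6% → $1.52
Bluetooth speaker $33.16: electronics → 7.5% → $2.49
Cardigan $69.92: clothing & footwear, under $75.00 → 0% → $0.00
Subtotal = $392.50; tax = $26.56; total due = $419.06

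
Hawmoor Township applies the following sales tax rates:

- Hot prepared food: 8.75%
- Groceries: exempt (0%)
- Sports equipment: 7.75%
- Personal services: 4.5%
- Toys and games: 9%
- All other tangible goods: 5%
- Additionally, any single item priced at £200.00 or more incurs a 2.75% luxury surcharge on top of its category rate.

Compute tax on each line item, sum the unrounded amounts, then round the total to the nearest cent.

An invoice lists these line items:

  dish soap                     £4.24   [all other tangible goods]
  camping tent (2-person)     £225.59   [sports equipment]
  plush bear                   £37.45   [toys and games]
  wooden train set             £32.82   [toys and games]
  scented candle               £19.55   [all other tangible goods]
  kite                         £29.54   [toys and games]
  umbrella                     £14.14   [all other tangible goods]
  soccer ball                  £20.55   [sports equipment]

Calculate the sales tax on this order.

£36.16

Dish soap £4.24: all other tangible goods → 5% → £0.212
Camping tent (2-person) £225.59: sports equipment → 7.75% + 2.75% surcharge = 10.5% → £23.68695
Plush bear £37.45: toys and games → 9% → £3.3705
Wooden train set £32.82: toys and games → 9% → £2.9538
Scented candle £19.55: all other tangible goods → 5% → £0.9775
Kite £29.54: toys and games → 9% → £2.6586
Umbrella £14.14: all other tangible goods → 5% → £0.707
Soccer ball £20.55: sports equipment → 7.75% → £1.592625
Unrounded tax sum = £36.158975 → £36.16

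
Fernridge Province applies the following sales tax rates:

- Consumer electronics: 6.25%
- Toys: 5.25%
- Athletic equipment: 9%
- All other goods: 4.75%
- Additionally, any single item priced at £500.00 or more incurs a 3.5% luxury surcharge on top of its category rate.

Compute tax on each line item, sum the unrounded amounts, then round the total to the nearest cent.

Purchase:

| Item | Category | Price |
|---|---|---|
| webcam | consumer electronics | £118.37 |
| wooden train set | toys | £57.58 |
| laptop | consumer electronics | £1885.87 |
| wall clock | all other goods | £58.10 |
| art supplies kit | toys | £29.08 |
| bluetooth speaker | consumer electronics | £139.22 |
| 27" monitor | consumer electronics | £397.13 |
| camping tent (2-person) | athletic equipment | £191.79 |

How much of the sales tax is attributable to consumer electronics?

£224.79

Webcam £118.37: consumer electronics → 6.25% → £7.398125
Laptop £1885.87: consumer electronics → 6.25% + 3.5% surcharge = 9.75% → £183.872325
Bluetooth speaker £139.22: consumer electronics → 6.25% → £8.70125
27" monitor £397.13: consumer electronics → 6.25% → £24.820625
Tax on consumer electronics: unrounded sum = £224.792325 → £224.79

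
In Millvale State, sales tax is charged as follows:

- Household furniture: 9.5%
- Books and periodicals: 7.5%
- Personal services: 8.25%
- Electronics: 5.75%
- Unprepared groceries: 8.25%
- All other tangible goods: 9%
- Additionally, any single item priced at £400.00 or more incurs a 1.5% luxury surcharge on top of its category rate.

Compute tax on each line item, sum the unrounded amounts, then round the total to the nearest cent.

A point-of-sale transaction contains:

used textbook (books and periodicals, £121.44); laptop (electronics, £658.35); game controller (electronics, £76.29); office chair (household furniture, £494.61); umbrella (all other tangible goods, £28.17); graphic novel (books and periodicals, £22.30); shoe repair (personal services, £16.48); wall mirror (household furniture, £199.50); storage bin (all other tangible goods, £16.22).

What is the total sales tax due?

Used textbook £121.44: books and periodicals → 7.5% → £9.108
Laptop £658.35: electronics → 5.75% + 1.5% surcharge = 7.25% → £47.730375
Game controller £76.29: electronics → 5.75% → £4.386675
Office chair £494.61: household furniture → 9.5% + 1.5% surcharge = 11% → £54.4071
Umbrella £28.17: all other tangible goods → 9% → £2.5353
Graphic novel £22.30: books and periodicals → 7.5% → £1.6725
Shoe repair £16.48: personal services → 8.25% → £1.3596
Wall mirror £199.50: household furniture → 9.5% → £18.9525
Storage bin £16.22: all other tangible goods → 9% → £1.4598
Unrounded tax sum = £141.61185 → £141.61

£141.61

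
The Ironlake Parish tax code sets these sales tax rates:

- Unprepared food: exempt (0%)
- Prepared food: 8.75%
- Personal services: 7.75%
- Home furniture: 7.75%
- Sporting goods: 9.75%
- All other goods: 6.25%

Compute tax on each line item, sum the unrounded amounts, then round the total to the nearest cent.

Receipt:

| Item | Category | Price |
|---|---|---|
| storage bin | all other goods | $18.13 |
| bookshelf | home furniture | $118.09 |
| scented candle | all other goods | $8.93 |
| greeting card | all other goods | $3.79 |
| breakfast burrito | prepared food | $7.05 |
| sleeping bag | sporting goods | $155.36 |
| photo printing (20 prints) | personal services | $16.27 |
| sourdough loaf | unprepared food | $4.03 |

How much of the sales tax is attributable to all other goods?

Storage bin $18.13: all other goods → 6.25% → $1.133125
Scented candle $8.93: all other goods → 6.25% → $0.558125
Greeting card $3.79: all other goods → 6.25% → $0.236875
Tax on all other goods: unrounded sum = $1.928125 → $1.93

$1.93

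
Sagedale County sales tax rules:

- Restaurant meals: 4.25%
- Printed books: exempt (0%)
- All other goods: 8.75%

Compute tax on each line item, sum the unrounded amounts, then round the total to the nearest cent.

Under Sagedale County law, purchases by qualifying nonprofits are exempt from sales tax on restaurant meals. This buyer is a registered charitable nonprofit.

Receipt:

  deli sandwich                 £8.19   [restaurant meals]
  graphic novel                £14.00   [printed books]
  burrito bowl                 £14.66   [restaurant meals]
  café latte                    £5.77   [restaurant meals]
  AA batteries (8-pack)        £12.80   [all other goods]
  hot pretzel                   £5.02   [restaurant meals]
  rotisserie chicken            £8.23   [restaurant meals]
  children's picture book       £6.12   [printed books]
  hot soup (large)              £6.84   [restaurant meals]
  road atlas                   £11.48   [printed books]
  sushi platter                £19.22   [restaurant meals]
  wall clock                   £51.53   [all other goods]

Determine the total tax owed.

Deli sandwich £8.19: restaurant meals, buyer-exempt → 0% → £0.00
Graphic novel £14.00: printed books → 0% → £0.00
Burrito bowl £14.66: restaurant meals, buyer-exempt → 0% → £0.00
Café latte £5.77: restaurant meals, buyer-exempt → 0% → £0.00
AA batteries (8-pack) £12.80: all other goods → 8.75% → £1.12
Hot pretzel £5.02: restaurant meals, buyer-exempt → 0% → £0.00
Rotisserie chicken £8.23: restaurant meals, buyer-exempt → 0% → £0.00
Children's picture book £6.12: printed books → 0% → £0.00
Hot soup (large) £6.84: restaurant meals, buyer-exempt → 0% → £0.00
Road atlas £11.48: printed books → 0% → £0.00
Sushi platter £19.22: restaurant meals, buyer-exempt → 0% → £0.00
Wall clock £51.53: all other goods → 8.75% → £4.508875
Unrounded tax sum = £5.628875 → £5.63

£5.63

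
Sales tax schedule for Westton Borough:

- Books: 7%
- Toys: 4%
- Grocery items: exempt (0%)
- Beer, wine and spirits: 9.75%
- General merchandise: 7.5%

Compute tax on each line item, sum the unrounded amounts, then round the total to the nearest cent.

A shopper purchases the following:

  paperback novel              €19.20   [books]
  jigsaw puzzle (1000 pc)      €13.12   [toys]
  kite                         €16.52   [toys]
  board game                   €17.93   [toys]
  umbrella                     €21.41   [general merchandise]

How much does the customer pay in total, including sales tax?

Paperback novel €19.20: books → 7% → €1.344
Jigsaw puzzle (1000 pc) €13.12: toys → 4% → €0.5248
Kite €16.52: toys → 4% → €0.6608
Board game €17.93: toys → 4% → €0.7172
Umbrella €21.41: general merchandise → 7.5% → €1.60575
Subtotal = €88.18; unrounded tax = €4.85255 → €4.85; total due = €93.03

€93.03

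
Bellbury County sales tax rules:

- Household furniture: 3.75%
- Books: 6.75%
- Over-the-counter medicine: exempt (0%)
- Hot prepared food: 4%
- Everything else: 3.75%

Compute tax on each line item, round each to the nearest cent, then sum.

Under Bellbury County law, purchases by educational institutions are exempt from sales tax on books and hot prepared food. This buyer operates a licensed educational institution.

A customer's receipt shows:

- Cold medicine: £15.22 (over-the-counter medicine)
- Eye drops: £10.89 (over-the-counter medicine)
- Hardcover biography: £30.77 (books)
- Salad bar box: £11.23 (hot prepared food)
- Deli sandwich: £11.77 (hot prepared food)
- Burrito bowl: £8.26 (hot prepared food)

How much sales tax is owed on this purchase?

£0.00

Cold medicine £15.22: over-the-counter medicine → 0% → £0.00
Eye drops £10.89: over-the-counter medicine → 0% → £0.00
Hardcover biography £30.77: books, buyer-exempt → 0% → £0.00
Salad bar box £11.23: hot prepared food, buyer-exempt → 0% → £0.00
Deli sandwich £11.77: hot prepared food, buyer-exempt → 0% → £0.00
Burrito bowl £8.26: hot prepared food, buyer-exempt → 0% → £0.00
Total tax = £0.00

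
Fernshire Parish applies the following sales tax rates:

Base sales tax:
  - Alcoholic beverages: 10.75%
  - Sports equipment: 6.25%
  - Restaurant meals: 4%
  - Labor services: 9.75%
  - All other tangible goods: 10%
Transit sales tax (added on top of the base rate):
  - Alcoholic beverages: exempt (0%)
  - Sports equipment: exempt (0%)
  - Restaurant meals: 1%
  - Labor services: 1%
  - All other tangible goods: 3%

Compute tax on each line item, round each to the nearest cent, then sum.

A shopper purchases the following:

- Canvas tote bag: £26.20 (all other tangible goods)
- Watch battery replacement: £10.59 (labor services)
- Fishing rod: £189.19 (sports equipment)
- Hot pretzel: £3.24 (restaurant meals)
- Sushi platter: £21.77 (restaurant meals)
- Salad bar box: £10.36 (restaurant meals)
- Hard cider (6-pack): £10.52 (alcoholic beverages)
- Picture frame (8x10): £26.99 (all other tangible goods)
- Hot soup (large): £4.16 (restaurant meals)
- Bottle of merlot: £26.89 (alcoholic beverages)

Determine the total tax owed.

Canvas tote bag £26.20: all other tangible goods → 10% + 3% transit = 13% → £3.41
Watch battery replacement £10.59: labor services → 9.75% + 1% transit = 10.75% → £1.14
Fishing rod £189.19: sports equipment → 6.25% + 0% transit = 6.25% → £11.82
Hot pretzel £3.24: restaurant meals → 4% + 1% transit = 5% → £0.16
Sushi platter £21.77: restaurant meals → 4% + 1% transit = 5% → £1.09
Salad bar box £10.36: restaurant meals → 4% + 1% transit = 5% → £0.52
Hard cider (6-pack) £10.52: alcoholic beverages → 10.75% + 0% transit = 10.75% → £1.13
Picture frame (8x10) £26.99: all other tangible goods → 10% + 3% transit = 13% → £3.51
Hot soup (large) £4.16: restaurant meals → 4% + 1% transit = 5% → £0.21
Bottle of merlot £26.89: alcoholic beverages → 10.75% + 0% transit = 10.75% → £2.89
Total tax = £3.41 + £1.14 + £11.82 + £0.16 + £1.09 + £0.52 + £1.13 + £3.51 + £0.21 + £2.89 = £25.88

£25.88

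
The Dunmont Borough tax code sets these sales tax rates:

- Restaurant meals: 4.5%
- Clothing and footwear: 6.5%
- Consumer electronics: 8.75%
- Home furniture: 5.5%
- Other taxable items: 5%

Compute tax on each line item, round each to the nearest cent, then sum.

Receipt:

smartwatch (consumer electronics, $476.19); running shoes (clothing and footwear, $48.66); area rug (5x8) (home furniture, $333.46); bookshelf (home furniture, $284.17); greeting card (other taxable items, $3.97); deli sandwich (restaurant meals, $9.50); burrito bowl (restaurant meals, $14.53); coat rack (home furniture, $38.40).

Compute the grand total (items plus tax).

Smartwatch $476.19: consumer electronics → 8.75% → $41.67
Running shoes $48.66: clothing and footwear → 6.5% → $3.16
Area rug (5x8) $333.46: home furniture → 5.5% → $18.34
Bookshelf $284.17: home furniture → 5.5% → $15.63
Greeting card $3.97: other taxable items → 5% → $0.20
Deli sandwich $9.50: restaurant meals → 4.5% → $0.43
Burrito bowl $14.53: restaurant meals → 4.5% → $0.65
Coat rack $38.40: home furniture → 5.5% → $2.11
Subtotal = $1208.88; tax = $82.19; total due = $1291.07

$1291.07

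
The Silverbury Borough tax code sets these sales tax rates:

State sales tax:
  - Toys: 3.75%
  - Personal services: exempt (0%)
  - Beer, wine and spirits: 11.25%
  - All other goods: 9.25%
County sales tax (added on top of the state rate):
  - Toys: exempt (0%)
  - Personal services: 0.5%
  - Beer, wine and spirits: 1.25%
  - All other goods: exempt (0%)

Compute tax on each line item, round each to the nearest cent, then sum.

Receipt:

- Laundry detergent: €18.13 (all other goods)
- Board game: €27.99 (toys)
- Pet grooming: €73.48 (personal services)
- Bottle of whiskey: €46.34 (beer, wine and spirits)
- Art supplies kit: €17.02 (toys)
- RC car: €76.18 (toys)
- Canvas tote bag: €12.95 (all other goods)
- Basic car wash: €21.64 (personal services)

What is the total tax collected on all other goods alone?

Laundry detergent €18.13: all other goods → 9.25% + 0% county = 9.25% → €1.68
Canvas tote bag €12.95: all other goods → 9.25% + 0% county = 9.25% → €1.20
Tax on all other goods = €1.68 + €1.20 = €2.88

€2.88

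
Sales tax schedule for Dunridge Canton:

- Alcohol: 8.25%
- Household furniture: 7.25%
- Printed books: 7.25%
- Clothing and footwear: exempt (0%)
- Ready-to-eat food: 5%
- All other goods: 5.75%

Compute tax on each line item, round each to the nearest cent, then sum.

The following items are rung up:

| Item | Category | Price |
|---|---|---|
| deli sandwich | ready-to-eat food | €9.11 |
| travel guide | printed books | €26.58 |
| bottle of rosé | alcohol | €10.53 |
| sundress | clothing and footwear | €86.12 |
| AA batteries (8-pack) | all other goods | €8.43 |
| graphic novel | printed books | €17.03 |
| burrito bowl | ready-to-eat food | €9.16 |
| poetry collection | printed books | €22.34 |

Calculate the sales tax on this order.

Deli sandwich €9.11: ready-to-eat food → 5% → €0.46
Travel guide €26.58: printed books → 7.25% → €1.93
Bottle of rosé €10.53: alcohol → 8.25% → €0.87
Sundress €86.12: clothing and footwear → 0% → €0.00
AA batteries (8-pack) €8.43: all other goods → 5.75% → €0.48
Graphic novel €17.03: printed books → 7.25% → €1.23
Burrito bowl €9.16: ready-to-eat food → 5% → €0.46
Poetry collection €22.34: printed books → 7.25% → €1.62
Total tax = €0.46 + €1.93 + €0.87 + €0.48 + €1.23 + €0.46 + €1.62 = €7.05

€7.05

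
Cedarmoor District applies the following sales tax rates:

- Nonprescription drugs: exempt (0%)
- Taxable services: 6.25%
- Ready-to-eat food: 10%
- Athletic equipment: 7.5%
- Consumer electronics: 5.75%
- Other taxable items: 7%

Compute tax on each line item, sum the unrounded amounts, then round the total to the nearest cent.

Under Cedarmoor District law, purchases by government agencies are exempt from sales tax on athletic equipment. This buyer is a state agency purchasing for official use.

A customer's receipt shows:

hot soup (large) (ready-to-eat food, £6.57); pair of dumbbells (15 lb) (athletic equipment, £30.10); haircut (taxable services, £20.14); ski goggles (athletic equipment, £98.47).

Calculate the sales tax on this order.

Hot soup (large) £6.57: ready-to-eat food → 10% → £0.657
Pair of dumbbells (15 lb) £30.10: athletic equipment, buyer-exempt → 0% → £0.00
Haircut £20.14: taxable services → 6.25% → £1.25875
Ski goggles £98.47: athletic equipment, buyer-exempt → 0% → £0.00
Unrounded tax sum = £1.91575 → £1.92

£1.92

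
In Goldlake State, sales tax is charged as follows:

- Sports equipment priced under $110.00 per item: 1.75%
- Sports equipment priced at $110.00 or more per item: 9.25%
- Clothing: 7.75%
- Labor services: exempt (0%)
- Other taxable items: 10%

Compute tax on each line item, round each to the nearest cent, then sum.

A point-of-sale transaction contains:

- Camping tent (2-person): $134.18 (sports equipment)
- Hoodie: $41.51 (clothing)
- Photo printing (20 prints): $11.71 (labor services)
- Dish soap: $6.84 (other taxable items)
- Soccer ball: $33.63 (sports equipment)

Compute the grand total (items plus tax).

Camping tent (2-person) $134.18: sports equipment, $110.00 or more → 9.25% → $12.41
Hoodie $41.51: clothing → 7.75% → $3.22
Photo printing (20 prints) $11.71: labor services → 0% → $0.00
Dish soap $6.84: other taxable items → 10% → $0.68
Soccer ball $33.63: sports equipment, under $110.00 → 1.75% → $0.59
Subtotal = $227.87; tax = $16.90; total due = $244.77

$244.77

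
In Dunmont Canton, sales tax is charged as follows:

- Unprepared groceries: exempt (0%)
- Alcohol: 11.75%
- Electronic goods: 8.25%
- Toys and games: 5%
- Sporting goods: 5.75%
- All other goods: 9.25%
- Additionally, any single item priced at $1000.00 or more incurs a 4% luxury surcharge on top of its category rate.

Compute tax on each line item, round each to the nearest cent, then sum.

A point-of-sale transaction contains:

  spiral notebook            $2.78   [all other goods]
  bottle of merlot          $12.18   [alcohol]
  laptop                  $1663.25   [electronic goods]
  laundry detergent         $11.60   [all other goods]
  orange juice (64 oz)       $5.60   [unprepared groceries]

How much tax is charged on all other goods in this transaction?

Spiral notebook $2.78: all other goods → 9.25% → $0.26
Laundry detergent $11.60: all other goods → 9.25% → $1.07
Tax on all other goods = $0.26 + $1.07 = $1.33

$1.33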